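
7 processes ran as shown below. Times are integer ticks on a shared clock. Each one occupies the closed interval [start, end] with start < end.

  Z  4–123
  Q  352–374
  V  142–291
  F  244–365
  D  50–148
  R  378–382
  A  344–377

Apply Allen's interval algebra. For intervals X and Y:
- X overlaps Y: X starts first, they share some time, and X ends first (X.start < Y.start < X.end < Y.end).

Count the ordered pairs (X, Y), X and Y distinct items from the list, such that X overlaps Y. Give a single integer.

5

Checking all 42 ordered pairs for relation 'overlaps'; matching pairs in alphabetical order:
(D, V): D overlaps V ✓
(F, A): F overlaps A ✓
(F, Q): F overlaps Q ✓
(V, F): V overlaps F ✓
(Z, D): Z overlaps D ✓
Count: 5.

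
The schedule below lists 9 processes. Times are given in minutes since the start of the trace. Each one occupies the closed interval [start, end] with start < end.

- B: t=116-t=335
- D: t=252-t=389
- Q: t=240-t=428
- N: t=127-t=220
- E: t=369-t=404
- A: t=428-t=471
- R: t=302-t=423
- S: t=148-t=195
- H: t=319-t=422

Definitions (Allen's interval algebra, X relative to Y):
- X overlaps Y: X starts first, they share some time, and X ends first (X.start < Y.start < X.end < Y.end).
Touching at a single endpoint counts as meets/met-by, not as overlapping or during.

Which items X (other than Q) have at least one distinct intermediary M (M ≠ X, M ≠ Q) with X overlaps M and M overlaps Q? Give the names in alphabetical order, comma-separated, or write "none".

none

Target Q = [t=240, t=428].
Intermediaries M with M overlaps Q: B.
Via B — items with X overlaps B: none.
Union: none.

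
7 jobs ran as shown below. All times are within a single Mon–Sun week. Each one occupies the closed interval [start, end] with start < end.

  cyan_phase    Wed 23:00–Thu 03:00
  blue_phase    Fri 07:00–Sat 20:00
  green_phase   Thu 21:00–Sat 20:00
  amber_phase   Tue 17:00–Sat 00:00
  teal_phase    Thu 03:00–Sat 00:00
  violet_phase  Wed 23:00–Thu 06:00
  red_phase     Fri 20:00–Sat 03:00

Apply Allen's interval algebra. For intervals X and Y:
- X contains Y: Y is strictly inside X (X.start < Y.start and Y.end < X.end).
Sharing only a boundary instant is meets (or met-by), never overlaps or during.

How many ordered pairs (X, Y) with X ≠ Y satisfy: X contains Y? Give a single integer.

4

Checking all 42 ordered pairs for relation 'contains'; matching pairs in alphabetical order:
(amber_phase, cyan_phase): amber_phase contains cyan_phase ✓
(amber_phase, violet_phase): amber_phase contains violet_phase ✓
(blue_phase, red_phase): blue_phase contains red_phase ✓
(green_phase, red_phase): green_phase contains red_phase ✓
Count: 4.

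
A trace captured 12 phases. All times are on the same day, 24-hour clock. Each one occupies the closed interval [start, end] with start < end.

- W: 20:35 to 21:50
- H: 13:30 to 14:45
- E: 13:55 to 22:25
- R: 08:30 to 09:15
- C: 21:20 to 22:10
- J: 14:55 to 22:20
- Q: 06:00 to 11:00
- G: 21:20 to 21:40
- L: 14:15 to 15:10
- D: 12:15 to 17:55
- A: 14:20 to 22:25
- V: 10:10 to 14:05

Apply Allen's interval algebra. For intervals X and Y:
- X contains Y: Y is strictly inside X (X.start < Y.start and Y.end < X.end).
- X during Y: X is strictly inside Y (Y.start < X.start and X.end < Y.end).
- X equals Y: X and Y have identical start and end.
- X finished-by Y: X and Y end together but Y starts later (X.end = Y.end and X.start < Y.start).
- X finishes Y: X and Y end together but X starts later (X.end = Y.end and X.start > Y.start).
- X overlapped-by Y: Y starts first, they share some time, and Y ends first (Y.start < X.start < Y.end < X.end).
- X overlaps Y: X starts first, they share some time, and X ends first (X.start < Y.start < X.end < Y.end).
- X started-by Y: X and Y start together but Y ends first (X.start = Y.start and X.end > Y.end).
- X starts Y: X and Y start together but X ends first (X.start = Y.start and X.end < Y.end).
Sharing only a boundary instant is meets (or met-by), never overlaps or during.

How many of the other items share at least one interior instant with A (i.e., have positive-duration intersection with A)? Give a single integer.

Target A = [14:20, 22:25].
C [21:20, 22:10] → during → counts.
D [12:15, 17:55] → overlaps → counts.
E [13:55, 22:25] → finished-by → counts.
G [21:20, 21:40] → during → counts.
H [13:30, 14:45] → overlaps → counts.
J [14:55, 22:20] → during → counts.
L [14:15, 15:10] → overlaps → counts.
Q [06:00, 11:00] → before → no.
R [08:30, 09:15] → before → no.
V [10:10, 14:05] → before → no.
W [20:35, 21:50] → during → counts.
Total: 8.

8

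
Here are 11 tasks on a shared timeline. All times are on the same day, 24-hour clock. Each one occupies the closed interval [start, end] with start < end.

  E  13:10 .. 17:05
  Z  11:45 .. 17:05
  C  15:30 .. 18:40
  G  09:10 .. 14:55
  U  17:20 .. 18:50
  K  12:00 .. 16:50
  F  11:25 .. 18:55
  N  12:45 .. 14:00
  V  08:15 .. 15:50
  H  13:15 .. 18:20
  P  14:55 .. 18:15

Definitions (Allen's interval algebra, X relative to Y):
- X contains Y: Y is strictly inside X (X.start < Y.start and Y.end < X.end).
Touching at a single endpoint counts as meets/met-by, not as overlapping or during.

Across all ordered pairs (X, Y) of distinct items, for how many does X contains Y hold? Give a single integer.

Checking all 110 ordered pairs for relation 'contains'; matching pairs in alphabetical order:
(F, C): F contains C ✓
(F, E): F contains E ✓
(F, H): F contains H ✓
(F, K): F contains K ✓
(F, N): F contains N ✓
(F, P): F contains P ✓
(F, U): F contains U ✓
(F, Z): F contains Z ✓
(G, N): G contains N ✓
(H, P): H contains P ✓
(K, N): K contains N ✓
(V, G): V contains G ✓
(V, N): V contains N ✓
(Z, K): Z contains K ✓
(Z, N): Z contains N ✓
Count: 15.

15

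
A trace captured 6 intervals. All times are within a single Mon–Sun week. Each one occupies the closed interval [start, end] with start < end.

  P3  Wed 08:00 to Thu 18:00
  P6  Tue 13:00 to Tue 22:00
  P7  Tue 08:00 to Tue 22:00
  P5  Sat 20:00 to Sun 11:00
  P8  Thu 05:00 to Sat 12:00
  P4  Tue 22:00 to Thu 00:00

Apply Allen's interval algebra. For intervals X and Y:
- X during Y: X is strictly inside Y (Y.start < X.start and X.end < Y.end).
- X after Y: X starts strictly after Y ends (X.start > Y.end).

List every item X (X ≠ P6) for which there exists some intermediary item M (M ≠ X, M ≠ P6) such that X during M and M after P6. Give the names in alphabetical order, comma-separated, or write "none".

none

Target P6 = [Tue 13:00, Tue 22:00].
Intermediaries M with M after P6: P3, P5, P8.
Via P3 — items with X during P3: none.
Via P5 — items with X during P5: none.
Via P8 — items with X during P8: none.
Union: none.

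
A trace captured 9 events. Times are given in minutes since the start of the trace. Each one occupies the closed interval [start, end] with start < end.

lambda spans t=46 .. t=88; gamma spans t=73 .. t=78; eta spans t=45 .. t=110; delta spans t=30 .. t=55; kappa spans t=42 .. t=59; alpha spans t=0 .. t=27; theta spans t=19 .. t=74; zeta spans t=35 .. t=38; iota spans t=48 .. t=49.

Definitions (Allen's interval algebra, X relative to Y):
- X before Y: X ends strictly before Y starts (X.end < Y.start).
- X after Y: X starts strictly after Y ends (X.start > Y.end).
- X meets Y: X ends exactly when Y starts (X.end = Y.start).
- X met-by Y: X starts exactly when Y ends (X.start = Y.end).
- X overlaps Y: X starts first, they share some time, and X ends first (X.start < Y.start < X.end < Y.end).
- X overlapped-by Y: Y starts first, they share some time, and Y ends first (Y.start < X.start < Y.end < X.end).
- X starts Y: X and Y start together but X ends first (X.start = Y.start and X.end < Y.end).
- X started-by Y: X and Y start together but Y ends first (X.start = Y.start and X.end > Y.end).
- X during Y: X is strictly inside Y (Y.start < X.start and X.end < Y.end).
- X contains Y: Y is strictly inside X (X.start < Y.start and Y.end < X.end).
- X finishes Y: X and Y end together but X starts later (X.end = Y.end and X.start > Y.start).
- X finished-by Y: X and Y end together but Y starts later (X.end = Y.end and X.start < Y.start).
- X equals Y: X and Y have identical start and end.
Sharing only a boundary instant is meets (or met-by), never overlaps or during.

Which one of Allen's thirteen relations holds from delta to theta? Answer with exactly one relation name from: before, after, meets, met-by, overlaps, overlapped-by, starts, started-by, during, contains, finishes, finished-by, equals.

delta = [t=30, t=55]; theta = [t=19, t=74].
Compare endpoints: delta.start > theta.start, delta.start < theta.end, delta.end > theta.start, delta.end < theta.end.
That pattern is 'during'.

during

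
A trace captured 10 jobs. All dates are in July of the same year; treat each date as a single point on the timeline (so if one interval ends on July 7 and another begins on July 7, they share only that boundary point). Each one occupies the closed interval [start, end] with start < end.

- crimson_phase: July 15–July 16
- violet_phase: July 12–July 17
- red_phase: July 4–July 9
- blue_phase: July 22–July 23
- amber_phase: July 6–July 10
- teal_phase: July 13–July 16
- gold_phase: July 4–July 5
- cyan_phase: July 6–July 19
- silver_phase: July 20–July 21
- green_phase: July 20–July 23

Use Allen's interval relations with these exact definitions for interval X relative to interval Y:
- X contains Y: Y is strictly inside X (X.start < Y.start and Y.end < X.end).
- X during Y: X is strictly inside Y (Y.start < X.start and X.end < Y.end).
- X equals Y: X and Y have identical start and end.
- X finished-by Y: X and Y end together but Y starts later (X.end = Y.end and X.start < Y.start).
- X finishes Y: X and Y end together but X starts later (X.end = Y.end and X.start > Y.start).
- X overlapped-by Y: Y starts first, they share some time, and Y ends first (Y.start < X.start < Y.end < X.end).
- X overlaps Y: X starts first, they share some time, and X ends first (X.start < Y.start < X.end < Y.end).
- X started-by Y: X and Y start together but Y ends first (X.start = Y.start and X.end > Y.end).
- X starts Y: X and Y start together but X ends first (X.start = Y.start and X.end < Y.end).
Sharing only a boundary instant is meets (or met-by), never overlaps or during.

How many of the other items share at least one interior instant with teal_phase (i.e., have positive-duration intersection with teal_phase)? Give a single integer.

3

Target teal_phase = [July 13, July 16].
amber_phase [July 6, July 10] → before → no.
blue_phase [July 22, July 23] → after → no.
crimson_phase [July 15, July 16] → finishes → counts.
cyan_phase [July 6, July 19] → contains → counts.
gold_phase [July 4, July 5] → before → no.
green_phase [July 20, July 23] → after → no.
red_phase [July 4, July 9] → before → no.
silver_phase [July 20, July 21] → after → no.
violet_phase [July 12, July 17] → contains → counts.
Total: 3.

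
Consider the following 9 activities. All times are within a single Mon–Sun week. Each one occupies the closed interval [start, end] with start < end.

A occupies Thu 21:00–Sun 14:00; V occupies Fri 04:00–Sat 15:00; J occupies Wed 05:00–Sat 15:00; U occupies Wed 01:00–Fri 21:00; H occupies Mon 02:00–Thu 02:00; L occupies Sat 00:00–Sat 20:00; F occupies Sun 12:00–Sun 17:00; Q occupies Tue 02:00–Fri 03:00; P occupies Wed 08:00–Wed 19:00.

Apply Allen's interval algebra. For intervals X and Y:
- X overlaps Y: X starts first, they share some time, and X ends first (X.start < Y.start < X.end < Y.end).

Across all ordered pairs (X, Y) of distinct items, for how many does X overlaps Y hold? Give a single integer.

13

Checking all 72 ordered pairs for relation 'overlaps'; matching pairs in alphabetical order:
(A, F): A overlaps F ✓
(H, J): H overlaps J ✓
(H, Q): H overlaps Q ✓
(H, U): H overlaps U ✓
(J, A): J overlaps A ✓
(J, L): J overlaps L ✓
(Q, A): Q overlaps A ✓
(Q, J): Q overlaps J ✓
(Q, U): Q overlaps U ✓
(U, A): U overlaps A ✓
(U, J): U overlaps J ✓
(U, V): U overlaps V ✓
(V, L): V overlaps L ✓
Count: 13.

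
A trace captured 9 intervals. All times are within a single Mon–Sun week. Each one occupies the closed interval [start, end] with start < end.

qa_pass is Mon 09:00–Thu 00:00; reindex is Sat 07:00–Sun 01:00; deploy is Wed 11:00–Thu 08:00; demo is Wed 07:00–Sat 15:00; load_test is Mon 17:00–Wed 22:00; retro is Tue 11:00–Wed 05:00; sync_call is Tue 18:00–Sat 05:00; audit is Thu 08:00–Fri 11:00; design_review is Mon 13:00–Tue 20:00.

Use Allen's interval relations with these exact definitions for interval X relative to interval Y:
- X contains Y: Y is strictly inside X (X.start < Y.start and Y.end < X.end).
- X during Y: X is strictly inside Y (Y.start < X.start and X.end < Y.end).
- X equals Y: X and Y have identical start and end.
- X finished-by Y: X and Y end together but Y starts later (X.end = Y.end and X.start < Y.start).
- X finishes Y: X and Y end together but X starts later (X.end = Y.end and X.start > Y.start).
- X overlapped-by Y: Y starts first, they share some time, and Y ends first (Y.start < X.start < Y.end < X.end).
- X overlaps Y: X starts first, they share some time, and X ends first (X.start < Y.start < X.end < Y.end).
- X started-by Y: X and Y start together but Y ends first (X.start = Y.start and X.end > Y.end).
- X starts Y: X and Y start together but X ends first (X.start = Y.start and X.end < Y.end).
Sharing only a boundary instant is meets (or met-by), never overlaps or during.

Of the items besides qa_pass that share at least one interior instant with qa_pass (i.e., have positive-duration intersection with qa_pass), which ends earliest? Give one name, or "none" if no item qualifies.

design_review

Target qa_pass = [Mon 09:00, Thu 00:00].
audit [Thu 08:00, Fri 11:00] → after → excluded.
demo [Wed 07:00, Sat 15:00] → overlapped-by → candidate.
deploy [Wed 11:00, Thu 08:00] → overlapped-by → candidate.
design_review [Mon 13:00, Tue 20:00] → during → candidate.
load_test [Mon 17:00, Wed 22:00] → during → candidate.
reindex [Sat 07:00, Sun 01:00] → after → excluded.
retro [Tue 11:00, Wed 05:00] → during → candidate.
sync_call [Tue 18:00, Sat 05:00] → overlapped-by → candidate.
Among candidates, earliest end is Tue 20:00 → design_review.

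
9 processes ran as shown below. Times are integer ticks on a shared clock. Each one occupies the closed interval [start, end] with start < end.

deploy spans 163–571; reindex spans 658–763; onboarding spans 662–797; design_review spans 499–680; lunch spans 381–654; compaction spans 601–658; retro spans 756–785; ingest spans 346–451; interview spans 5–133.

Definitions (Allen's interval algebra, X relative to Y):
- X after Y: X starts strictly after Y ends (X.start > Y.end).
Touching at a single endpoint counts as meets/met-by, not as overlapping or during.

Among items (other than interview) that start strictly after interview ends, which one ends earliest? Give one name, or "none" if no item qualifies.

Target interview = [5, 133].
compaction [601, 658] → after → candidate.
deploy [163, 571] → after → candidate.
design_review [499, 680] → after → candidate.
ingest [346, 451] → after → candidate.
lunch [381, 654] → after → candidate.
onboarding [662, 797] → after → candidate.
reindex [658, 763] → after → candidate.
retro [756, 785] → after → candidate.
Among candidates, earliest end is 451 → ingest.

ingest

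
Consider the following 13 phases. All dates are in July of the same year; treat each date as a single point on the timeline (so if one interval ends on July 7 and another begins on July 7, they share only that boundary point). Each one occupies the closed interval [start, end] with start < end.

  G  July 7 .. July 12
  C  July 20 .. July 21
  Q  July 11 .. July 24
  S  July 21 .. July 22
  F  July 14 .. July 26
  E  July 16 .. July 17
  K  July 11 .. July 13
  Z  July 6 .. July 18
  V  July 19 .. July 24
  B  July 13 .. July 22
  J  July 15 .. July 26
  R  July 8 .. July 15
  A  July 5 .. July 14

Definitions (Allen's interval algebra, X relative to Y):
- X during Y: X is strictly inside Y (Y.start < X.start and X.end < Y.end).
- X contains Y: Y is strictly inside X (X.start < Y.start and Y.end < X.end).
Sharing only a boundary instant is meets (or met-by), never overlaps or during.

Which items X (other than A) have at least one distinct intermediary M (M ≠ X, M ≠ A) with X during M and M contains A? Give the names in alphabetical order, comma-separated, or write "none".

Target A = [July 5, July 14].
Intermediaries M with M contains A: none.
Union: none.

none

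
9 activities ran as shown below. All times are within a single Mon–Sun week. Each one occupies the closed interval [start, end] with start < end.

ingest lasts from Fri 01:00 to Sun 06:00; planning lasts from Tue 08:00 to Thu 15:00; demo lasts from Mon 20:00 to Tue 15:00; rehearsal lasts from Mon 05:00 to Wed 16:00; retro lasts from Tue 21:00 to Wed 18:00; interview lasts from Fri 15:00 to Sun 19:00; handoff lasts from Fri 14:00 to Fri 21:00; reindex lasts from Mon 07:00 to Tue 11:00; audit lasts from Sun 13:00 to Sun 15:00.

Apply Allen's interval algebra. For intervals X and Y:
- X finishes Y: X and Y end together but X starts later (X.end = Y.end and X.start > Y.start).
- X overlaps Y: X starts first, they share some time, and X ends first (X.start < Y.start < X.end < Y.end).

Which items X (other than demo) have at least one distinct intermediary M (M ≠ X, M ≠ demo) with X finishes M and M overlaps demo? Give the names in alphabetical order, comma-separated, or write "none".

none

Target demo = [Mon 20:00, Tue 15:00].
Intermediaries M with M overlaps demo: reindex.
Via reindex — items with X finishes reindex: none.
Union: none.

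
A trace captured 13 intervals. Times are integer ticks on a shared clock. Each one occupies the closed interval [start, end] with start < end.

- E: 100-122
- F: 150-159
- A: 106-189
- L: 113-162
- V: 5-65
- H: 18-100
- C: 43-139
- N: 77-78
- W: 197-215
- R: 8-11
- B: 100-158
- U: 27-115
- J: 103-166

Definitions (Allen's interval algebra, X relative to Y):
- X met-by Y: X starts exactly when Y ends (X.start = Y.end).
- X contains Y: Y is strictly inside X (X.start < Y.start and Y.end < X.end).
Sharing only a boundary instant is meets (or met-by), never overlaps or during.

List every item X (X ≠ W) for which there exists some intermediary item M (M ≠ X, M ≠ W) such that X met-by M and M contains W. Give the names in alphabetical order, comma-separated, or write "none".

Target W = [197, 215].
Intermediaries M with M contains W: none.
Union: none.

none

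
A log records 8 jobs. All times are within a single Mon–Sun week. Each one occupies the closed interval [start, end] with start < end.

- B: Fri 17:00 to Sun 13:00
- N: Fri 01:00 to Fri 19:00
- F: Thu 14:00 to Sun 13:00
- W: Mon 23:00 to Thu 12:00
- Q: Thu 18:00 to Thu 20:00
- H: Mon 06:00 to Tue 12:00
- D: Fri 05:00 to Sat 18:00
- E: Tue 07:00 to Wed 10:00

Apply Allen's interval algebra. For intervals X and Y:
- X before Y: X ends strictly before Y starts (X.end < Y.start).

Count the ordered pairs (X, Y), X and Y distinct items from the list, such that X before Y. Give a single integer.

18

Checking all 56 ordered pairs for relation 'before'; matching pairs in alphabetical order:
(E, B): E before B ✓
(E, D): E before D ✓
(E, F): E before F ✓
(E, N): E before N ✓
(E, Q): E before Q ✓
(H, B): H before B ✓
(H, D): H before D ✓
(H, F): H before F ✓
(H, N): H before N ✓
(H, Q): H before Q ✓
(Q, B): Q before B ✓
(Q, D): Q before D ✓
(Q, N): Q before N ✓
(W, B): W before B ✓
(W, D): W before D ✓
(W, F): W before F ✓
(W, N): W before N ✓
(W, Q): W before Q ✓
Count: 18.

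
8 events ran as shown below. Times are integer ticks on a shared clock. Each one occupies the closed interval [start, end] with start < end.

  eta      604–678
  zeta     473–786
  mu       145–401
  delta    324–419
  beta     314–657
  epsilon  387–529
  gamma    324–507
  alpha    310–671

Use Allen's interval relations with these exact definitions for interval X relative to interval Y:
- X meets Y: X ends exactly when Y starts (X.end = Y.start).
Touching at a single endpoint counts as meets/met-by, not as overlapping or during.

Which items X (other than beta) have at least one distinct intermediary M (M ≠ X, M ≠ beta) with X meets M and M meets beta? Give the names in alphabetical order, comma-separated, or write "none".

none

Target beta = [314, 657].
Intermediaries M with M meets beta: none.
Union: none.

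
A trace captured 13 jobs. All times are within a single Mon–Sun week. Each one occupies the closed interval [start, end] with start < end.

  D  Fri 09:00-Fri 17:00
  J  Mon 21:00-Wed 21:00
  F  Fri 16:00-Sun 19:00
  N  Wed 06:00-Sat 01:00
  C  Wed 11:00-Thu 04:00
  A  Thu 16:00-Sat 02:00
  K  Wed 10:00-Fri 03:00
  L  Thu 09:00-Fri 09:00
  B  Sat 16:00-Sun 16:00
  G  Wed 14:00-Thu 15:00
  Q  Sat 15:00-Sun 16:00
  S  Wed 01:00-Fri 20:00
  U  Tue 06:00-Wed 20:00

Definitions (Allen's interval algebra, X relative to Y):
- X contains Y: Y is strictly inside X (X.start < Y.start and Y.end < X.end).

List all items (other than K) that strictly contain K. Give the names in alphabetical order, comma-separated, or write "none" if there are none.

N, S

Target K = [Wed 10:00, Fri 03:00].
A [Thu 16:00, Sat 02:00] → overlapped-by → no.
B [Sat 16:00, Sun 16:00] → after → no.
C [Wed 11:00, Thu 04:00] → during → no.
D [Fri 09:00, Fri 17:00] → after → no.
F [Fri 16:00, Sun 19:00] → after → no.
G [Wed 14:00, Thu 15:00] → during → no.
J [Mon 21:00, Wed 21:00] → overlaps → no.
L [Thu 09:00, Fri 09:00] → overlapped-by → no.
N [Wed 06:00, Sat 01:00] → contains → yes.
Q [Sat 15:00, Sun 16:00] → after → no.
S [Wed 01:00, Fri 20:00] → contains → yes.
U [Tue 06:00, Wed 20:00] → overlaps → no.
Result: N, S.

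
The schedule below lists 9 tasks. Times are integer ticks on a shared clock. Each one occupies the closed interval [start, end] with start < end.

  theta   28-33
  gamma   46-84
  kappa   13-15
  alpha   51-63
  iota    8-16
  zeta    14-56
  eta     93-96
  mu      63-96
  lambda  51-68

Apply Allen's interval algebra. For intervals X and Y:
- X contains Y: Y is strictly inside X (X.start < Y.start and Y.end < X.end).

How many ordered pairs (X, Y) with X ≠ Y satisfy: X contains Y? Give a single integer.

Checking all 72 ordered pairs for relation 'contains'; matching pairs in alphabetical order:
(gamma, alpha): gamma contains alpha ✓
(gamma, lambda): gamma contains lambda ✓
(iota, kappa): iota contains kappa ✓
(zeta, theta): zeta contains theta ✓
Count: 4.

4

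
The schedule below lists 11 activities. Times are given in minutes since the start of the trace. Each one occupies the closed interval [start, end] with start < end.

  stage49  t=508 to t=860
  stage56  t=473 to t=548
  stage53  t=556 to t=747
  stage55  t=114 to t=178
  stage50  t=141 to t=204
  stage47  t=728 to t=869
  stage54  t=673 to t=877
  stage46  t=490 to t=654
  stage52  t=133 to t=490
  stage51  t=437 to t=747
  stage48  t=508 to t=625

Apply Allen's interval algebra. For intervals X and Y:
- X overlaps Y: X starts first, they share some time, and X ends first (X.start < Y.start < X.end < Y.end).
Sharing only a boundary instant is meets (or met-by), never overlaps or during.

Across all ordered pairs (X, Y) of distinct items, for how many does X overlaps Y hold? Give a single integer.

17

Checking all 110 ordered pairs for relation 'overlaps'; matching pairs in alphabetical order:
(stage46, stage49): stage46 overlaps stage49 ✓
(stage46, stage53): stage46 overlaps stage53 ✓
(stage48, stage53): stage48 overlaps stage53 ✓
(stage49, stage47): stage49 overlaps stage47 ✓
(stage49, stage54): stage49 overlaps stage54 ✓
(stage51, stage47): stage51 overlaps stage47 ✓
(stage51, stage49): stage51 overlaps stage49 ✓
(stage51, stage54): stage51 overlaps stage54 ✓
(stage52, stage51): stage52 overlaps stage51 ✓
(stage52, stage56): stage52 overlaps stage56 ✓
(stage53, stage47): stage53 overlaps stage47 ✓
(stage53, stage54): stage53 overlaps stage54 ✓
(stage55, stage50): stage55 overlaps stage50 ✓
(stage55, stage52): stage55 overlaps stage52 ✓
(stage56, stage46): stage56 overlaps stage46 ✓
(stage56, stage48): stage56 overlaps stage48 ✓
(stage56, stage49): stage56 overlaps stage49 ✓
Count: 17.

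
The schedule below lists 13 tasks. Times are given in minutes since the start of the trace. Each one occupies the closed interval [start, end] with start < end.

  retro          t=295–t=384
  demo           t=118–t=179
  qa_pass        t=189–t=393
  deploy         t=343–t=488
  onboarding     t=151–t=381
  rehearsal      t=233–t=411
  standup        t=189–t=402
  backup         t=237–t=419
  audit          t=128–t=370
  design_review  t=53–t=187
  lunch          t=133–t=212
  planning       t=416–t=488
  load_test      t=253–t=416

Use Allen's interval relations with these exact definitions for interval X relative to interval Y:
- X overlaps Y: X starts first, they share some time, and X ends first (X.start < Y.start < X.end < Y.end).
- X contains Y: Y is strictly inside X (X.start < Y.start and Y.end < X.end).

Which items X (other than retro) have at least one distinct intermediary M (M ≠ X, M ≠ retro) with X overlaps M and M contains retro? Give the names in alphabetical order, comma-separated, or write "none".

audit, lunch, onboarding, qa_pass, rehearsal, standup

Target retro = [t=295, t=384].
Intermediaries M with M contains retro: backup, load_test, qa_pass, rehearsal, standup.
Via backup — items with X overlaps backup: audit, onboarding, qa_pass, rehearsal, standup.
Via load_test — items with X overlaps load_test: audit, onboarding, qa_pass, rehearsal, standup.
Via qa_pass — items with X overlaps qa_pass: audit, lunch, onboarding.
Via rehearsal — items with X overlaps rehearsal: audit, onboarding, qa_pass, standup.
Via standup — items with X overlaps standup: audit, lunch, onboarding.
Union: audit, lunch, onboarding, qa_pass, rehearsal, standup.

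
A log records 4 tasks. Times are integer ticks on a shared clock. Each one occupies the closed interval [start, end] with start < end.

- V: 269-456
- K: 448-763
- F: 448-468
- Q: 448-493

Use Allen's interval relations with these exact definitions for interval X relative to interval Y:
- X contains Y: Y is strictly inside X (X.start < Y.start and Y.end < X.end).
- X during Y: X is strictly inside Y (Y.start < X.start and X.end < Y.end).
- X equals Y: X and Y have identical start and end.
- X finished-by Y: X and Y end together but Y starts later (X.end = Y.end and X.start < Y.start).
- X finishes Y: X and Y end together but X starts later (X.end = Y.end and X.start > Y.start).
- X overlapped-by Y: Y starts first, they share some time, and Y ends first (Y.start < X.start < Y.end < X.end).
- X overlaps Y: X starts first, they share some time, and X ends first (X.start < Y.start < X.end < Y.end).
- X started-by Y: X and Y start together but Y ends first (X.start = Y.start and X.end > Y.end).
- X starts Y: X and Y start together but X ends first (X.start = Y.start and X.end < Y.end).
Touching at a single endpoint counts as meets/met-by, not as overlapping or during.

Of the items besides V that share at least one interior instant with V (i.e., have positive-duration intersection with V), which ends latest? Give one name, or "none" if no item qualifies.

K

Target V = [269, 456].
F [448, 468] → overlapped-by → candidate.
K [448, 763] → overlapped-by → candidate.
Q [448, 493] → overlapped-by → candidate.
Among candidates, latest end is 763 → K.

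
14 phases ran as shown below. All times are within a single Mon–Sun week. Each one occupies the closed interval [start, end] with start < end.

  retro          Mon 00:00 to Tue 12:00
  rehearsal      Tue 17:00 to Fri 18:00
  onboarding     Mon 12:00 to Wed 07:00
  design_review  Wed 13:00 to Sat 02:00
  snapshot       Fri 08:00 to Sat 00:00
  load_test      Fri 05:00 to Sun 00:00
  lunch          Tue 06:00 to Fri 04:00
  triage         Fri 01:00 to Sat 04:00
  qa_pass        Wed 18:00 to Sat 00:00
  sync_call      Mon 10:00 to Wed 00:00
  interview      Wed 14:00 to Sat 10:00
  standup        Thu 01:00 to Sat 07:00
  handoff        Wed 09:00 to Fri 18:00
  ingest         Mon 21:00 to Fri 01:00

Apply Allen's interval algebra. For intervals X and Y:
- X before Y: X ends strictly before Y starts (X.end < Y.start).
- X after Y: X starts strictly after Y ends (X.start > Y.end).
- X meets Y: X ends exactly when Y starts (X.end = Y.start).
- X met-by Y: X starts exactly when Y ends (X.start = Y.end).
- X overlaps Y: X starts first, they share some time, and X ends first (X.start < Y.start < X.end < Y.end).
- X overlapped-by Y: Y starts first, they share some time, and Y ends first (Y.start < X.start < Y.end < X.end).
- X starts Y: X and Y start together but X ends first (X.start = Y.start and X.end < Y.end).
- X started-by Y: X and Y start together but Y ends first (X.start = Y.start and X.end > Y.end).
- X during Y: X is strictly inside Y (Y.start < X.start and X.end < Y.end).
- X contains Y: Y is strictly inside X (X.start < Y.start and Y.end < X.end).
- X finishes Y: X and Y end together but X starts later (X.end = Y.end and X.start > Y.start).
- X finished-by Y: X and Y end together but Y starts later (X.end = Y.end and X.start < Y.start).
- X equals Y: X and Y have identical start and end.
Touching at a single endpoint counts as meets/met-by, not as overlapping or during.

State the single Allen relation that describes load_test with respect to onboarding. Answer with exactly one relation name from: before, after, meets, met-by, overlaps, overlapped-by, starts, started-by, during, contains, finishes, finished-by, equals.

after

load_test = [Fri 05:00, Sun 00:00]; onboarding = [Mon 12:00, Wed 07:00].
Compare endpoints: load_test.start > onboarding.start, load_test.start > onboarding.end, load_test.end > onboarding.start, load_test.end > onboarding.end.
That pattern is 'after'.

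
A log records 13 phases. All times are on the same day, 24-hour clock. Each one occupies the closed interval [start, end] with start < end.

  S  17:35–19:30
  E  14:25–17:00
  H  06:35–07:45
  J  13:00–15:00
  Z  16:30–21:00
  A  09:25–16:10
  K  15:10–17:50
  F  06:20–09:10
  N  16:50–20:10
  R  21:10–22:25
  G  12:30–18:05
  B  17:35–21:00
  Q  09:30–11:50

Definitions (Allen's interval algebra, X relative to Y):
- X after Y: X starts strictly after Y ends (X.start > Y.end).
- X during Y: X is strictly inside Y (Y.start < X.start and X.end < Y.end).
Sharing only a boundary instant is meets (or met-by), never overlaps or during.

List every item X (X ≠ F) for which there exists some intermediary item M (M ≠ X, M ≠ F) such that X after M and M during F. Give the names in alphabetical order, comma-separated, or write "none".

A, B, E, G, J, K, N, Q, R, S, Z

Target F = [06:20, 09:10].
Intermediaries M with M during F: H.
Via H — items with X after H: A, B, E, G, J, K, N, Q, R, S, Z.
Union: A, B, E, G, J, K, N, Q, R, S, Z.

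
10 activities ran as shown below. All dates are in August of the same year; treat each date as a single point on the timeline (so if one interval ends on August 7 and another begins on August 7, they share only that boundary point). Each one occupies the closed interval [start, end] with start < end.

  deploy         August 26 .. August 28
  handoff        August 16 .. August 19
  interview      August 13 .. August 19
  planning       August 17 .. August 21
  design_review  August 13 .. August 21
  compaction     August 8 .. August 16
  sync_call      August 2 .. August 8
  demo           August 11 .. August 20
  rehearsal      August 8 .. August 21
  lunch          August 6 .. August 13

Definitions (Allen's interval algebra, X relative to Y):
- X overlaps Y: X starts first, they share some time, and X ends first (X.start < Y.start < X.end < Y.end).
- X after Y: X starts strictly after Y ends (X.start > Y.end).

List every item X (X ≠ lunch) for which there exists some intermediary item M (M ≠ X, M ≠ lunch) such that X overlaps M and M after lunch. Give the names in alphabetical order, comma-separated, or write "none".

Target lunch = [August 6, August 13].
Intermediaries M with M after lunch: deploy, handoff, planning.
Via deploy — items with X overlaps deploy: none.
Via handoff — items with X overlaps handoff: none.
Via planning — items with X overlaps planning: demo, handoff, interview.
Union: demo, handoff, interview.

demo, handoff, interview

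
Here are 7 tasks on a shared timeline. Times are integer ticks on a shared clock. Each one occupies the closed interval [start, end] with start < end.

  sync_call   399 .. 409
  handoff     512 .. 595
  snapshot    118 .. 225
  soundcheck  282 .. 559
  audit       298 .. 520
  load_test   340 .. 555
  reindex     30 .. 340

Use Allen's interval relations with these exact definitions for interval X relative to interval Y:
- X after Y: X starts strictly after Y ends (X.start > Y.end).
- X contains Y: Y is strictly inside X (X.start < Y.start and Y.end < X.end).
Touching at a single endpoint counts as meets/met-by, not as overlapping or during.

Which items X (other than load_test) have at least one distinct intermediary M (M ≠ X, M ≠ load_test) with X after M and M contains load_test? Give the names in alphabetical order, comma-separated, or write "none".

Target load_test = [340, 555].
Intermediaries M with M contains load_test: soundcheck.
Via soundcheck — items with X after soundcheck: none.
Union: none.

none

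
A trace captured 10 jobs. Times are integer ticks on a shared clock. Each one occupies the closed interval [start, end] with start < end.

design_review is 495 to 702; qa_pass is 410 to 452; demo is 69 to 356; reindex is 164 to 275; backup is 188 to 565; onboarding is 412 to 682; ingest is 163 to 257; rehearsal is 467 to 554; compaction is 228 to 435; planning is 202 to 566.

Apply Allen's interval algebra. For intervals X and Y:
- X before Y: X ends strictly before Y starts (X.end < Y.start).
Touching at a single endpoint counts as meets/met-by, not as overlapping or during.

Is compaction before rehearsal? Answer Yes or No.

Yes

compaction = [228, 435], rehearsal = [467, 554].
Actual relation of compaction to rehearsal: before.
Asked whether 'before' holds → Yes.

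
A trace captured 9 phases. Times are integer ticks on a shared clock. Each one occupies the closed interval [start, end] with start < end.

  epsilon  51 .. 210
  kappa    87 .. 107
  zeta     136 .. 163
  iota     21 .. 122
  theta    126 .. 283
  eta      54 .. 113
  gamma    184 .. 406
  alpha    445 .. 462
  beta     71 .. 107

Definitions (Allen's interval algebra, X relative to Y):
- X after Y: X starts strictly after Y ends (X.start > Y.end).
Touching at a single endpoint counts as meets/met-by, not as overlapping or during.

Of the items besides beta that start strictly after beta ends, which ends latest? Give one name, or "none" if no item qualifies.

alpha

Target beta = [71, 107].
alpha [445, 462] → after → candidate.
epsilon [51, 210] → contains → excluded.
eta [54, 113] → contains → excluded.
gamma [184, 406] → after → candidate.
iota [21, 122] → contains → excluded.
kappa [87, 107] → finishes → excluded.
theta [126, 283] → after → candidate.
zeta [136, 163] → after → candidate.
Among candidates, latest end is 462 → alpha.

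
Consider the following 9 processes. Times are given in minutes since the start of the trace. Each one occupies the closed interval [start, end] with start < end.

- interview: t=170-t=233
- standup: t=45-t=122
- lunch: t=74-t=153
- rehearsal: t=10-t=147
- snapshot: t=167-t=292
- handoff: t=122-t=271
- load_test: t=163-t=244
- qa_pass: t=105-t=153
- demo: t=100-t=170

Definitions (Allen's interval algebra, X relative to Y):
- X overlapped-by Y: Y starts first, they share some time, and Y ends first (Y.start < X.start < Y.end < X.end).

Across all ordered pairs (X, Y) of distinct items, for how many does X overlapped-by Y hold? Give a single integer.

Checking all 72 ordered pairs for relation 'overlapped-by'; matching pairs in alphabetical order:
(demo, lunch): demo overlapped-by lunch ✓
(demo, rehearsal): demo overlapped-by rehearsal ✓
(demo, standup): demo overlapped-by standup ✓
(handoff, demo): handoff overlapped-by demo ✓
(handoff, lunch): handoff overlapped-by lunch ✓
(handoff, qa_pass): handoff overlapped-by qa_pass ✓
(handoff, rehearsal): handoff overlapped-by rehearsal ✓
(load_test, demo): load_test overlapped-by demo ✓
(lunch, rehearsal): lunch overlapped-by rehearsal ✓
(lunch, standup): lunch overlapped-by standup ✓
(qa_pass, rehearsal): qa_pass overlapped-by rehearsal ✓
(qa_pass, standup): qa_pass overlapped-by standup ✓
(snapshot, demo): snapshot overlapped-by demo ✓
(snapshot, handoff): snapshot overlapped-by handoff ✓
(snapshot, load_test): snapshot overlapped-by load_test ✓
Count: 15.

15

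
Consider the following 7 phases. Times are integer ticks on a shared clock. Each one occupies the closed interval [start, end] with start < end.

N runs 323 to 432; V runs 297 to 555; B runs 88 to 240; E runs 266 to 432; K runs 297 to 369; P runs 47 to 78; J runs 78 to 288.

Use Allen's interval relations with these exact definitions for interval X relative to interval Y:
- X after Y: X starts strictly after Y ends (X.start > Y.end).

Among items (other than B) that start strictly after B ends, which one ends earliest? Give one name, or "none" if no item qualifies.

Target B = [88, 240].
E [266, 432] → after → candidate.
J [78, 288] → contains → excluded.
K [297, 369] → after → candidate.
N [323, 432] → after → candidate.
P [47, 78] → before → excluded.
V [297, 555] → after → candidate.
Among candidates, earliest end is 369 → K.

K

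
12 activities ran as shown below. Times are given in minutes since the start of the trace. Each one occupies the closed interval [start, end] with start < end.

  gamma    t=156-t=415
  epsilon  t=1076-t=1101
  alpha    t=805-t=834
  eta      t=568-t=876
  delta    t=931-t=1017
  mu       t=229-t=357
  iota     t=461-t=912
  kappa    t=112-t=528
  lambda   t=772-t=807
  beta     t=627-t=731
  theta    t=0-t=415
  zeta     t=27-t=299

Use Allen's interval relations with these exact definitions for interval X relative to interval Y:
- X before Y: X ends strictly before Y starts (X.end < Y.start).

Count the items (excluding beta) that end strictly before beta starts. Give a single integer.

Target beta = [t=627, t=731].
alpha [t=805, t=834] → after → no.
delta [t=931, t=1017] → after → no.
epsilon [t=1076, t=1101] → after → no.
eta [t=568, t=876] → contains → no.
gamma [t=156, t=415] → before → counts.
iota [t=461, t=912] → contains → no.
kappa [t=112, t=528] → before → counts.
lambda [t=772, t=807] → after → no.
mu [t=229, t=357] → before → counts.
theta [t=0, t=415] → before → counts.
zeta [t=27, t=299] → before → counts.
Total: 5.

5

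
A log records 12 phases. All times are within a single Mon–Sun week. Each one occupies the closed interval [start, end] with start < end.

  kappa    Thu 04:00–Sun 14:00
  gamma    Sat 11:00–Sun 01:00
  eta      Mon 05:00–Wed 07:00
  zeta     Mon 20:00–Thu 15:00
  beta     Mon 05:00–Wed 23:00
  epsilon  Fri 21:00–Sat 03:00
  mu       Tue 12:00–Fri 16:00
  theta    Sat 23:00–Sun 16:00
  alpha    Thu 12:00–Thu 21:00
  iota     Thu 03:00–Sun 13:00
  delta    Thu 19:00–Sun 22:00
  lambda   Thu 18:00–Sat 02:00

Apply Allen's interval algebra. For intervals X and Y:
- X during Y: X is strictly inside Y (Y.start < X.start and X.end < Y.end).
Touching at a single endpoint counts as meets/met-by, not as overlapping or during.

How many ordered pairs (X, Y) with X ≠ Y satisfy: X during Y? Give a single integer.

12

Checking all 132 ordered pairs for relation 'during'; matching pairs in alphabetical order:
(alpha, iota): alpha during iota ✓
(alpha, kappa): alpha during kappa ✓
(alpha, mu): alpha during mu ✓
(epsilon, delta): epsilon during delta ✓
(epsilon, iota): epsilon during iota ✓
(epsilon, kappa): epsilon during kappa ✓
(gamma, delta): gamma during delta ✓
(gamma, iota): gamma during iota ✓
(gamma, kappa): gamma during kappa ✓
(lambda, iota): lambda during iota ✓
(lambda, kappa): lambda during kappa ✓
(theta, delta): theta during delta ✓
Count: 12.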